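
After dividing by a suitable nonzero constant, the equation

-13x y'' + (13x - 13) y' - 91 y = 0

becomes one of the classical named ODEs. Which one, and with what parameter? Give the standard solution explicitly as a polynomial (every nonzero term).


All three coefficients share the factor -13; dividing through by -13 gives  x y'' + (1 - x) y' + 7 y = 0.
This matches the Laguerre equation x y'' + (1 - x) y' + n y = 0 with n = 7; the polynomial solution is L_7(x).
With y = sum_k a_k x^k, matching x^k gives (k+1)k a_{k+1} + (k+1) a_{k+1} - k a_k + n a_k = 0, i.e. (k+1)^2 a_{k+1} = (k - n) a_k = (k - 7) a_k. The right side vanishes at k = 7, so the series terminates at degree 7.
Standard normalization L_n(0) = 1 gives a_0 = 1. Work upward with a_{k+1} = (k - 7) a_k / (k+1)^2:
  a_1 = (0 - 7)(1) / 1^2 = -7/1 = -7
  a_2 = (1 - 7)(-7) / 2^2 = 42/4 = 21/2
  a_3 = (2 - 7)(21/2) / 3^2 = (-105/2)/9 = -35/6
  a_4 = (3 - 7)(-35/6) / 4^2 = (70/3)/16 = 35/24
  a_5 = (4 - 7)(35/24) / 5^2 = (-35/8)/25 = -7/40
  a_6 = (5 - 7)(-7/40) / 6^2 = (7/20)/36 = 7/720
  a_7 = (6 - 7)(7/720) / 7^2 = (-7/720)/49 = -1/5040
Hence L_7(x) = -x^7/5040 + 7 x^6/720 - 7 x^5/40 + 35 x^4/24 - 35 x^3/6 + 21 x^2/2 - 7 x + 1.

L_7(x); series = -x^7/5040 + 7 x^6/720 - 7 x^5/40 + 35 x^4/24 - 35 x^3/6 + 21 x^2/2 - 7 x + 1


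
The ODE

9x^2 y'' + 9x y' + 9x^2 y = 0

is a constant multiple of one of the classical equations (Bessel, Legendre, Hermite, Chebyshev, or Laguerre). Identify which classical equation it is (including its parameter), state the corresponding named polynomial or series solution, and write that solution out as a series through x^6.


All three coefficients share the factor 9; dividing through by 9 gives  x^2 y'' + x y' + x^2 y = 0.
This matches the Bessel equation x^2 y'' + x y' + (x^2 - nu^2) y = 0 with nu^2 = 0, so nu = 0; the solution bounded at x = 0 is J_0(x).
Frobenius at x = 0: indicial roots ±nu; for r = nu the recurrence k(k + 2nu) c_k = -c_{k-2} gives the standard series J_nu(x) = sum_{k>=0} (-1)^k / (k! (k+nu)!) (x/2)^(2k+nu). Evaluate the first 4 terms:
  k = 0: (-1)^0 / (0! * 0! * 2^0) x^0 = 1/(1*1*1) x^0 = (1) x^0
  k = 1: (-1)^1 / (1! * 1! * 2^2) x^2 = -1/(1*1*4) x^2 = (-1/4) x^2
  k = 2: (-1)^2 / (2! * 2! * 2^4) x^4 = 1/(2*2*16) x^4 = (1/64) x^4
  k = 3: (-1)^3 / (3! * 3! * 2^6) x^6 = -1/(6*6*64) x^6 = (-1/2304) x^6
Hence J_0(x) = -x^6/2304 + x^4/64 - x^2/4 + 1 + ....

J_0(x); series = -x^6/2304 + x^4/64 - x^2/4 + 1


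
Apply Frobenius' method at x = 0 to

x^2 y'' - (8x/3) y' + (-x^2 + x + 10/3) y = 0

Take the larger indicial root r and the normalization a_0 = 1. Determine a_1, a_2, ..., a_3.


Write in Frobenius form y'' + (p(x)/x) y' + (q(x)/x^2) y = 0:
  p(x) = -8/3,  q(x) = -x^2 + x + 10/3.
Indicial equation: r(r-1) + (-8/3) r + (10/3) = 0 -> roots r_1 = 2, r_2 = 5/3.
Take r = r_1 = 2. Let y(x) = x^r sum_{n>=0} a_n x^n with a_0 = 1.
Substitute y = x^r sum a_n x^n and match x^{r+n}. The recurrence is
  D(n) a_n + 1 a_{n-1} - 1 a_{n-2} = 0,  where D(n) = (r+n)(r+n-1) + (-8/3)(r+n) + (10/3).
  a_n = [-1 a_{n-1} + 1 a_{n-2}] / D(n).
Since the indicial polynomial factors as (r - r_1)(r - r_2), D(n) = (r_1 + n - r_1)(r_1 + n - r_2) = n(n + 1/3).
Evaluating step by step (a_0 = 1):
  n = 1: D(1) = 1(1 + 1/3) = 4/3; numerator = -1(1) = -1; a_1 = (-1)/(4/3) = -3/4
  n = 2: D(2) = 2(2 + 1/3) = 14/3; numerator = -1(-3/4) + 1(1) = 7/4; a_2 = (7/4)/(14/3) = 3/8
  n = 3: D(3) = 3(3 + 1/3) = 10; numerator = -1(3/8) + 1(-3/4) = -9/8; a_3 = (-9/8)/(10) = -9/80

r = 2; a_0 = 1; a_1 = -3/4; a_2 = 3/8; a_3 = -9/80


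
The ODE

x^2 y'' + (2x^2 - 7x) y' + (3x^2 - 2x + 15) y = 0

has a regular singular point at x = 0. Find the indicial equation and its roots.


Divide by x^2 to reach normal form y'' + P_1(x) y' + P_2(x) y = 0 with P_1(x) = 2 - 7/x and P_2(x) = 3 - 2/x + 15/x^2.
x = 0 is a singular point because the y'-coefficient 2 - 7/x has a pole at x = 0 and the y-coefficient 3 - 2/x + 15/x^2 has a pole at x = 0.
It is a regular singular point because x P_1(x) = p(x) = 2x - 7 and x^2 P_2(x) = q(x) = 3x^2 - 2x + 15 are polynomials, hence analytic at x = 0.
p(0) = -7,  q(0) = 15.
Indicial equation: r(r-1) + p(0) r + q(0) = 0, i.e. r^2 + (p(0) - 1) r + q(0) = 0, i.e. r^2 - 8 r + 15 = 0.
Discriminant: (-8)^2 - 4(15) = 4, so r = (8 ± 2)/2.
Solving: r_1 = 5, r_2 = 3.

indicial: r^2 - 8 r + 15 = 0; roots r_1 = 5, r_2 = 3


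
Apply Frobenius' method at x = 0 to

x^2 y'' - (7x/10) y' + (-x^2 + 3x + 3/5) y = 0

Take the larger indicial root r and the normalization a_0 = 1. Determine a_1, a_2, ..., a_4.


Write in Frobenius form y'' + (p(x)/x) y' + (q(x)/x^2) y = 0:
  p(x) = -7/10,  q(x) = -x^2 + 3x + 3/5.
Indicial equation: r(r-1) + (-7/10) r + (3/5) = 0 -> roots r_1 = 6/5, r_2 = 1/2.
Take r = r_1 = 6/5. Let y(x) = x^r sum_{n>=0} a_n x^n with a_0 = 1.
Substitute y = x^r sum a_n x^n and match x^{r+n}. The recurrence is
  D(n) a_n + 3 a_{n-1} - 1 a_{n-2} = 0,  where D(n) = (r+n)(r+n-1) + (-7/10)(r+n) + (3/5).
  a_n = [-3 a_{n-1} + 1 a_{n-2}] / D(n).
Since the indicial polynomial factors as (r - r_1)(r - r_2), D(n) = (r_1 + n - r_1)(r_1 + n - r_2) = n(n + 7/10).
Evaluating step by step (a_0 = 1):
  n = 1: D(1) = 1(1 + 7/10) = 17/10; numerator = -3(1) = -3; a_1 = (-3)/(17/10) = -30/17
  n = 2: D(2) = 2(2 + 7/10) = 27/5; numerator = -3(-30/17) + 1(1) = 107/17; a_2 = (107/17)/(27/5) = 535/459
  n = 3: D(3) = 3(3 + 7/10) = 111/10; numerator = -3(535/459) + 1(-30/17) = -805/153; a_3 = (-805/153)/(111/10) = -8050/16983
  n = 4: D(4) = 4(4 + 7/10) = 94/5; numerator = -3(-8050/16983) + 1(535/459) = 2585/999; a_4 = (2585/999)/(94/5) = 275/1998

r = 6/5; a_0 = 1; a_1 = -30/17; a_2 = 535/459; a_3 = -8050/16983; a_4 = 275/1998


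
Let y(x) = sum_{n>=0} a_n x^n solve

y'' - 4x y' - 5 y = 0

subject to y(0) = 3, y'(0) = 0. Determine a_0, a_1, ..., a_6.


Ansatz: y(x) = sum_{n>=0} a_n x^n, so y'(x) = sum_{n>=1} n a_n x^(n-1) and y''(x) = sum_{n>=2} n(n-1) a_n x^(n-2).
Substitute into P(x) y'' + Q(x) y' + R(x) y = 0 with P(x) = 1, Q(x) = -4x, R(x) = -5, and match powers of x.
Initial conditions: a_0 = 3, a_1 = 0.
Setting the coefficient of each power of x to zero and solving order by order (substituting the coefficients already found):
  x^0: 2 a_2 - 5 a_0 = 0  ->  2 a_2 = 5 a_0 = 15  ->  a_2 = 15/2
  x^1: 6 a_3 - 9 a_1 = 0  ->  6 a_3 = 9 a_1 = 0  ->  a_3 = 0
  x^2: 12 a_4 - 13 a_2 = 0  ->  12 a_4 = 13 a_2 = 195/2  ->  a_4 = 65/8
  x^3: 20 a_5 - 17 a_3 = 0  ->  20 a_5 = 17 a_3 = 0  ->  a_5 = 0
  x^4: 30 a_6 - 21 a_4 = 0  ->  30 a_6 = 21 a_4 = 1365/8  ->  a_6 = 91/16
Truncated series: y(x) = 3 + (15/2) x^2 + (65/8) x^4 + (91/16) x^6 + O(x^7).

a_0 = 3; a_1 = 0; a_2 = 15/2; a_3 = 0; a_4 = 65/8; a_5 = 0; a_6 = 91/16


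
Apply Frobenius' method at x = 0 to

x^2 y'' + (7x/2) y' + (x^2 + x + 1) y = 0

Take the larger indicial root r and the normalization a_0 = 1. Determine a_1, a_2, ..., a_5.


Write in Frobenius form y'' + (p(x)/x) y' + (q(x)/x^2) y = 0:
  p(x) = 7/2,  q(x) = x^2 + x + 1.
Indicial equation: r(r-1) + (7/2) r + (1) = 0 -> roots r_1 = -1/2, r_2 = -2.
Take r = r_1 = -1/2. Let y(x) = x^r sum_{n>=0} a_n x^n with a_0 = 1.
Substitute y = x^r sum a_n x^n and match x^{r+n}. The recurrence is
  D(n) a_n + 1 a_{n-1} + 1 a_{n-2} = 0,  where D(n) = (r+n)(r+n-1) + (7/2)(r+n) + (1).
  a_n = [-1 a_{n-1} - 1 a_{n-2}] / D(n).
Since the indicial polynomial factors as (r - r_1)(r - r_2), D(n) = (r_1 + n - r_1)(r_1 + n - r_2) = n(n + 3/2).
Evaluating step by step (a_0 = 1):
  n = 1: D(1) = 1(1 + 3/2) = 5/2; numerator = -1(1) = -1; a_1 = (-1)/(5/2) = -2/5
  n = 2: D(2) = 2(2 + 3/2) = 7; numerator = -1(-2/5) - 1(1) = -3/5; a_2 = (-3/5)/(7) = -3/35
  n = 3: D(3) = 3(3 + 3/2) = 27/2; numerator = -1(-3/35) - 1(-2/5) = 17/35; a_3 = (17/35)/(27/2) = 34/945
  n = 4: D(4) = 4(4 + 3/2) = 22; numerator = -1(34/945) - 1(-3/35) = 47/945; a_4 = (47/945)/(22) = 47/20790
  n = 5: D(5) = 5(5 + 3/2) = 65/2; numerator = -1(47/20790) - 1(34/945) = -53/1386; a_5 = (-53/1386)/(65/2) = -53/45045

r = -1/2; a_0 = 1; a_1 = -2/5; a_2 = -3/35; a_3 = 34/945; a_4 = 47/20790; a_5 = -53/45045


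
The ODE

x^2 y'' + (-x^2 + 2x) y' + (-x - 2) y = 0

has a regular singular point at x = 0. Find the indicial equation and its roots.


Divide by x^2 to reach normal form y'' + P_1(x) y' + P_2(x) y = 0 with P_1(x) = -1 + 2/x and P_2(x) = -1/x - 2/x^2.
x = 0 is a singular point because the y'-coefficient -1 + 2/x has a pole at x = 0 and the y-coefficient -1/x - 2/x^2 has a pole at x = 0.
It is a regular singular point because x P_1(x) = p(x) = 2 - x and x^2 P_2(x) = q(x) = -x - 2 are polynomials, hence analytic at x = 0.
p(0) = 2,  q(0) = -2.
Indicial equation: r(r-1) + p(0) r + q(0) = 0, i.e. r^2 + (p(0) - 1) r + q(0) = 0, i.e. r^2 + 1 r - 2 = 0.
Discriminant: (1)^2 - 4(-2) = 9, so r = (-1 ± 3)/2.
Solving: r_1 = 1, r_2 = -2.

indicial: r^2 + 1 r - 2 = 0; roots r_1 = 1, r_2 = -2


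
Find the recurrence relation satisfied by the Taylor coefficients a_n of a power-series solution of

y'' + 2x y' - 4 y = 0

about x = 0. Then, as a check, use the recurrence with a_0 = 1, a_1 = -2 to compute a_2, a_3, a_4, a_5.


Substitute y = sum_n a_n x^n.
y''(x) has coefficient (n+2)(n+1) a_{n+2} at x^n;
2 x y'(x) has coefficient 2 n a_n at x^n (shift);
-4 y(x) has coefficient -4 a_n at x^n.
Matching x^n: (n+2)(n+1) a_{n+2} + (2n - 4) a_n = 0.
Thus a_{n+2} = (-2n + 4) / ((n+1)(n+2)) * a_n.

Check with a_0 = 1, a_1 = -2 (apply the recurrence for n = 0, 1, 2, 3): a_0 = 1, a_1 = -2, a_2 = 2, a_3 = -2/3, a_4 = 0, a_5 = 1/15.

a_(n+2) = (-2n + 4) / ((n+1)(n+2)) * a_n; check: a_0 = 1, a_1 = -2, a_2 = 2, a_3 = -2/3, a_4 = 0, a_5 = 1/15


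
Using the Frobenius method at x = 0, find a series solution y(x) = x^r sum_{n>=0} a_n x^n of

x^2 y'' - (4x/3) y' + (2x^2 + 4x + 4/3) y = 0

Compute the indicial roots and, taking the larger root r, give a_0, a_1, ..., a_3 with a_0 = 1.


Write in Frobenius form y'' + (p(x)/x) y' + (q(x)/x^2) y = 0:
  p(x) = -4/3,  q(x) = 2x^2 + 4x + 4/3.
Indicial equation: r(r-1) + (-4/3) r + (4/3) = 0 -> roots r_1 = 4/3, r_2 = 1.
Take r = r_1 = 4/3. Let y(x) = x^r sum_{n>=0} a_n x^n with a_0 = 1.
Substitute y = x^r sum a_n x^n and match x^{r+n}. The recurrence is
  D(n) a_n + 4 a_{n-1} + 2 a_{n-2} = 0,  where D(n) = (r+n)(r+n-1) + (-4/3)(r+n) + (4/3).
  a_n = [-4 a_{n-1} - 2 a_{n-2}] / D(n).
Since the indicial polynomial factors as (r - r_1)(r - r_2), D(n) = (r_1 + n - r_1)(r_1 + n - r_2) = n(n + 1/3).
Evaluating step by step (a_0 = 1):
  n = 1: D(1) = 1(1 + 1/3) = 4/3; numerator = -4(1) = -4; a_1 = (-4)/(4/3) = -3
  n = 2: D(2) = 2(2 + 1/3) = 14/3; numerator = -4(-3) - 2(1) = 10; a_2 = (10)/(14/3) = 15/7
  n = 3: D(3) = 3(3 + 1/3) = 10; numerator = -4(15/7) - 2(-3) = -18/7; a_3 = (-18/7)/(10) = -9/35

r = 4/3; a_0 = 1; a_1 = -3; a_2 = 15/7; a_3 = -9/35


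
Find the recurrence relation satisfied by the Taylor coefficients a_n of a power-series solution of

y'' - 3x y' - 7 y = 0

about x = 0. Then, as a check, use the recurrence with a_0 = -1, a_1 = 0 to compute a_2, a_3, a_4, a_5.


Substitute y = sum_n a_n x^n.
y''(x) has coefficient (n+2)(n+1) a_{n+2} at x^n;
-3 x y'(x) has coefficient -3 n a_n at x^n (shift);
-7 y(x) has coefficient -7 a_n at x^n.
Matching x^n: (n+2)(n+1) a_{n+2} + (-3n - 7) a_n = 0.
Thus a_{n+2} = (3n + 7) / ((n+1)(n+2)) * a_n.

Check with a_0 = -1, a_1 = 0 (apply the recurrence for n = 0, 1, 2, 3): a_0 = -1, a_1 = 0, a_2 = -7/2, a_3 = 0, a_4 = -91/24, a_5 = 0.

a_(n+2) = (3n + 7) / ((n+1)(n+2)) * a_n; check: a_0 = -1, a_1 = 0, a_2 = -7/2, a_3 = 0, a_4 = -91/24, a_5 = 0


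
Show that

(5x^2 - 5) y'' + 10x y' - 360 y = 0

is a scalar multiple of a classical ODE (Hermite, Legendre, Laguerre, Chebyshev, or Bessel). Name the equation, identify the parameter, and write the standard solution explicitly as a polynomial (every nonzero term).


All three coefficients share the factor -5; dividing through by -5 gives  (1 - x^2) y'' - 2x y' + 72 y = 0.
This matches the Legendre equation (1 - x^2) y'' - 2x y' + n(n+1) y = 0 (note the -2x y' term) with n(n+1) = 72, so n = 8; the polynomial solution is P_8(x).
With y = sum_k a_k x^k, matching x^k gives (k+2)(k+1) a_{k+2} = [k(k+1) - n(n+1)] a_k = (k - 8)(k + 9) a_k. The right side vanishes at k = 8, so the series with the parity of 8 terminates at degree 8.
Standard normalization (P_n(1) = 1): leading coefficient (2n)!/(2^n (n!)^2) = 20922789888000/(256*1625702400) = 6435/128, so a_8 = 6435/128. Work downward with a_k = (k+1)(k+2) a_{k+2} / ((k - 8)(k + 9)):
  a_6 = (7)(8)(6435/128) / ((6 - 8)(6 + 9)) = (45045/16)/(-30) = -3003/32
  a_4 = (5)(6)(-3003/32) / ((4 - 8)(4 + 9)) = (-45045/16)/(-52) = 3465/64
  a_2 = (3)(4)(3465/64) / ((2 - 8)(2 + 9)) = (10395/16)/(-66) = -315/32
  a_0 = (1)(2)(-315/32) / ((0 - 8)(0 + 9)) = (-315/16)/(-72) = 35/128
Hence P_8(x) = 6435 x^8/128 - 3003 x^6/32 + 3465 x^4/64 - 315 x^2/32 + 35/128.

P_8(x); series = 6435 x^8/128 - 3003 x^6/32 + 3465 x^4/64 - 315 x^2/32 + 35/128


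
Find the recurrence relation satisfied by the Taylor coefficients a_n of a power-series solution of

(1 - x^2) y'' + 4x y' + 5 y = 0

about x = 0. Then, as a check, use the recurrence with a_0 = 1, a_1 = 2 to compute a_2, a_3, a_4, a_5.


Substitute y = sum_n a_n x^n.
(1 - 1 x^2) y'' contributes (n+2)(n+1) a_{n+2} - n(n-1) a_n at x^n.
4 x y'(x) contributes 4 n a_n at x^n.
5 y(x) contributes 5 a_n at x^n.
Matching x^n: (n+2)(n+1) a_{n+2} + (-n(n-1) + 4 n + 5) a_n = 0.
Thus a_{n+2} = (n(n-1) - 4 n - 5) / ((n+1)(n+2)) * a_n.

Check with a_0 = 1, a_1 = 2 (apply the recurrence for n = 0, 1, 2, 3): a_0 = 1, a_1 = 2, a_2 = -5/2, a_3 = -3, a_4 = 55/24, a_5 = 33/20.

a_(n+2) = (n(n-1) - 4 n - 5) / ((n+1)(n+2)) * a_n; check: a_0 = 1, a_1 = 2, a_2 = -5/2, a_3 = -3, a_4 = 55/24, a_5 = 33/20


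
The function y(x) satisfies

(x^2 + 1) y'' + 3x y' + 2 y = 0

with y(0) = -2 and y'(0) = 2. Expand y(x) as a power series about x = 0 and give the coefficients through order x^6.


Ansatz: y(x) = sum_{n>=0} a_n x^n, so y'(x) = sum_{n>=1} n a_n x^(n-1) and y''(x) = sum_{n>=2} n(n-1) a_n x^(n-2).
Substitute into P(x) y'' + Q(x) y' + R(x) y = 0 with P(x) = x^2 + 1, Q(x) = 3x, R(x) = 2, and match powers of x.
Initial conditions: a_0 = -2, a_1 = 2.
Setting the coefficient of each power of x to zero and solving order by order (substituting the coefficients already found):
  x^0: 2 a_2 + 2 a_0 = 0  ->  2 a_2 = -2 a_0 = 4  ->  a_2 = 2
  x^1: 6 a_3 + 5 a_1 = 0  ->  6 a_3 = -5 a_1 = -10  ->  a_3 = -5/3
  x^2: 12 a_4 + 10 a_2 = 0  ->  12 a_4 = -10 a_2 = -20  ->  a_4 = -5/3
  x^3: 20 a_5 + 17 a_3 = 0  ->  20 a_5 = -17 a_3 = 85/3  ->  a_5 = 17/12
  x^4: 30 a_6 + 26 a_4 = 0  ->  30 a_6 = -26 a_4 = 130/3  ->  a_6 = 13/9
Truncated series: y(x) = -2 + 2 x + 2 x^2 - (5/3) x^3 - (5/3) x^4 + (17/12) x^5 + (13/9) x^6 + O(x^7).

a_0 = -2; a_1 = 2; a_2 = 2; a_3 = -5/3; a_4 = -5/3; a_5 = 17/12; a_6 = 13/9


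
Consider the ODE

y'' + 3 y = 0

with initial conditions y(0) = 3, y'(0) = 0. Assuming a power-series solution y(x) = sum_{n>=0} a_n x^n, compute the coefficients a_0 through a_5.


Ansatz: y(x) = sum_{n>=0} a_n x^n, so y'(x) = sum_{n>=1} n a_n x^(n-1) and y''(x) = sum_{n>=2} n(n-1) a_n x^(n-2).
Substitute into P(x) y'' + Q(x) y' + R(x) y = 0 with P(x) = 1, Q(x) = 0, R(x) = 3, and match powers of x.
Initial conditions: a_0 = 3, a_1 = 0.
Setting the coefficient of each power of x to zero and solving order by order (substituting the coefficients already found):
  x^0: 2 a_2 + 3 a_0 = 0  ->  2 a_2 = -3 a_0 = -9  ->  a_2 = -9/2
  x^1: 6 a_3 + 3 a_1 = 0  ->  6 a_3 = -3 a_1 = 0  ->  a_3 = 0
  x^2: 12 a_4 + 3 a_2 = 0  ->  12 a_4 = -3 a_2 = 27/2  ->  a_4 = 9/8
  x^3: 20 a_5 + 3 a_3 = 0  ->  20 a_5 = -3 a_3 = 0  ->  a_5 = 0
Truncated series: y(x) = 3 - (9/2) x^2 + (9/8) x^4 + O(x^6).

a_0 = 3; a_1 = 0; a_2 = -9/2; a_3 = 0; a_4 = 9/8; a_5 = 0


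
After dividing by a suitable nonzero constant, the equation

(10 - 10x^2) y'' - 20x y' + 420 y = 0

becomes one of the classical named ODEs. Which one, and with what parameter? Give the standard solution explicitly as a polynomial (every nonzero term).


All three coefficients share the factor 10; dividing through by 10 gives  (1 - x^2) y'' - 2x y' + 42 y = 0.
This matches the Legendre equation (1 - x^2) y'' - 2x y' + n(n+1) y = 0 (note the -2x y' term) with n(n+1) = 42, so n = 6; the polynomial solution is P_6(x).
With y = sum_k a_k x^k, matching x^k gives (k+2)(k+1) a_{k+2} = [k(k+1) - n(n+1)] a_k = (k - 6)(k + 7) a_k. The right side vanishes at k = 6, so the series with the parity of 6 terminates at degree 6.
Standard normalization (P_n(1) = 1): leading coefficient (2n)!/(2^n (n!)^2) = 479001600/(64*518400) = 231/16, so a_6 = 231/16. Work downward with a_k = (k+1)(k+2) a_{k+2} / ((k - 6)(k + 7)):
  a_4 = (5)(6)(231/16) / ((4 - 6)(4 + 7)) = (3465/8)/(-22) = -315/16
  a_2 = (3)(4)(-315/16) / ((2 - 6)(2 + 7)) = (-945/4)/(-36) = 105/16
  a_0 = (1)(2)(105/16) / ((0 - 6)(0 + 7)) = (105/8)/(-42) = -5/16
Hence P_6(x) = 231 x^6/16 - 315 x^4/16 + 105 x^2/16 - 5/16.

P_6(x); series = 231 x^6/16 - 315 x^4/16 + 105 x^2/16 - 5/16


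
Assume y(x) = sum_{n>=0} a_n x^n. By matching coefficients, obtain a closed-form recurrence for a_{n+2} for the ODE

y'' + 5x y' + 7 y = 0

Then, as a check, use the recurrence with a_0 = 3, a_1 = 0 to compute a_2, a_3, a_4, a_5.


Substitute y = sum_n a_n x^n.
y''(x) has coefficient (n+2)(n+1) a_{n+2} at x^n;
5 x y'(x) has coefficient 5 n a_n at x^n (shift);
7 y(x) has coefficient 7 a_n at x^n.
Matching x^n: (n+2)(n+1) a_{n+2} + (5n + 7) a_n = 0.
Thus a_{n+2} = (-5n - 7) / ((n+1)(n+2)) * a_n.

Check with a_0 = 3, a_1 = 0 (apply the recurrence for n = 0, 1, 2, 3): a_0 = 3, a_1 = 0, a_2 = -21/2, a_3 = 0, a_4 = 119/8, a_5 = 0.

a_(n+2) = (-5n - 7) / ((n+1)(n+2)) * a_n; check: a_0 = 3, a_1 = 0, a_2 = -21/2, a_3 = 0, a_4 = 119/8, a_5 = 0


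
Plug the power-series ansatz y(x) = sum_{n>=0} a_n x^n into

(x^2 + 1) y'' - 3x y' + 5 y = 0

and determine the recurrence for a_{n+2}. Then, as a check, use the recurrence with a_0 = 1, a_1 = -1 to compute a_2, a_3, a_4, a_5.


Substitute y = sum_n a_n x^n.
(1 + 1 x^2) y'' contributes (n+2)(n+1) a_{n+2} + n(n-1) a_n at x^n.
-3 x y'(x) contributes -3 n a_n at x^n.
5 y(x) contributes 5 a_n at x^n.
Matching x^n: (n+2)(n+1) a_{n+2} + (n(n-1) - 3 n + 5) a_n = 0.
Thus a_{n+2} = (-n(n-1) + 3 n - 5) / ((n+1)(n+2)) * a_n.

Check with a_0 = 1, a_1 = -1 (apply the recurrence for n = 0, 1, 2, 3): a_0 = 1, a_1 = -1, a_2 = -5/2, a_3 = 1/3, a_4 = 5/24, a_5 = -1/30.

a_(n+2) = (-n(n-1) + 3 n - 5) / ((n+1)(n+2)) * a_n; check: a_0 = 1, a_1 = -1, a_2 = -5/2, a_3 = 1/3, a_4 = 5/24, a_5 = -1/30


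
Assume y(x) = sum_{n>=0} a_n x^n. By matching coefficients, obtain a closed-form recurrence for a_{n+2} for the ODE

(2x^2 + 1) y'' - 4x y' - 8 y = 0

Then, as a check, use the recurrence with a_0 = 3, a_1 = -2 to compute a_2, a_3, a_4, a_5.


Substitute y = sum_n a_n x^n.
(1 + 2 x^2) y'' contributes (n+2)(n+1) a_{n+2} + 2 n(n-1) a_n at x^n.
-4 x y'(x) contributes -4 n a_n at x^n.
-8 y(x) contributes -8 a_n at x^n.
Matching x^n: (n+2)(n+1) a_{n+2} + (2 n(n-1) - 4 n - 8) a_n = 0.
Thus a_{n+2} = (-2 n(n-1) + 4 n + 8) / ((n+1)(n+2)) * a_n.

Check with a_0 = 3, a_1 = -2 (apply the recurrence for n = 0, 1, 2, 3): a_0 = 3, a_1 = -2, a_2 = 12, a_3 = -4, a_4 = 12, a_5 = -8/5.

a_(n+2) = (-2 n(n-1) + 4 n + 8) / ((n+1)(n+2)) * a_n; check: a_0 = 3, a_1 = -2, a_2 = 12, a_3 = -4, a_4 = 12, a_5 = -8/5


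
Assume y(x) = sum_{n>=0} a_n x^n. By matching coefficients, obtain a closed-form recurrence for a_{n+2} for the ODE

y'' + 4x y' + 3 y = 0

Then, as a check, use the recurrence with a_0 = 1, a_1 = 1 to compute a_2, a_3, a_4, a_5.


Substitute y = sum_n a_n x^n.
y''(x) has coefficient (n+2)(n+1) a_{n+2} at x^n;
4 x y'(x) has coefficient 4 n a_n at x^n (shift);
3 y(x) has coefficient 3 a_n at x^n.
Matching x^n: (n+2)(n+1) a_{n+2} + (4n + 3) a_n = 0.
Thus a_{n+2} = (-4n - 3) / ((n+1)(n+2)) * a_n.

Check with a_0 = 1, a_1 = 1 (apply the recurrence for n = 0, 1, 2, 3): a_0 = 1, a_1 = 1, a_2 = -3/2, a_3 = -7/6, a_4 = 11/8, a_5 = 7/8.

a_(n+2) = (-4n - 3) / ((n+1)(n+2)) * a_n; check: a_0 = 1, a_1 = 1, a_2 = -3/2, a_3 = -7/6, a_4 = 11/8, a_5 = 7/8


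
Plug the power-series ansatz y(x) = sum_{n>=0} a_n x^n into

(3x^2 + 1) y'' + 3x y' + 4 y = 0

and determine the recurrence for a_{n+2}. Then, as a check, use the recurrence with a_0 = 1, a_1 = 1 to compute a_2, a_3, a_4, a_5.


Substitute y = sum_n a_n x^n.
(1 + 3 x^2) y'' contributes (n+2)(n+1) a_{n+2} + 3 n(n-1) a_n at x^n.
3 x y'(x) contributes 3 n a_n at x^n.
4 y(x) contributes 4 a_n at x^n.
Matching x^n: (n+2)(n+1) a_{n+2} + (3 n(n-1) + 3 n + 4) a_n = 0.
Thus a_{n+2} = (-3 n(n-1) - 3 n - 4) / ((n+1)(n+2)) * a_n.

Check with a_0 = 1, a_1 = 1 (apply the recurrence for n = 0, 1, 2, 3): a_0 = 1, a_1 = 1, a_2 = -2, a_3 = -7/6, a_4 = 8/3, a_5 = 217/120.

a_(n+2) = (-3 n(n-1) - 3 n - 4) / ((n+1)(n+2)) * a_n; check: a_0 = 1, a_1 = 1, a_2 = -2, a_3 = -7/6, a_4 = 8/3, a_5 = 217/120


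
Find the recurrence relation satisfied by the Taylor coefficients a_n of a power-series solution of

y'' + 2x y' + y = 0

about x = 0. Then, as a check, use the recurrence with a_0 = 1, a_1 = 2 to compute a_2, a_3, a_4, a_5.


Substitute y = sum_n a_n x^n.
y''(x) has coefficient (n+2)(n+1) a_{n+2} at x^n;
2 x y'(x) has coefficient 2 n a_n at x^n (shift);
y(x) has coefficient 1 a_n at x^n.
Matching x^n: (n+2)(n+1) a_{n+2} + (2n + 1) a_n = 0.
Thus a_{n+2} = (-2n - 1) / ((n+1)(n+2)) * a_n.

Check with a_0 = 1, a_1 = 2 (apply the recurrence for n = 0, 1, 2, 3): a_0 = 1, a_1 = 2, a_2 = -1/2, a_3 = -1, a_4 = 5/24, a_5 = 7/20.

a_(n+2) = (-2n - 1) / ((n+1)(n+2)) * a_n; check: a_0 = 1, a_1 = 2, a_2 = -1/2, a_3 = -1, a_4 = 5/24, a_5 = 7/20


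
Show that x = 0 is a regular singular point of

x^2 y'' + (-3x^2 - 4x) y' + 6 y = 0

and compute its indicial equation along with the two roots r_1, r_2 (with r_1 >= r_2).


Divide by x^2 to reach normal form y'' + P_1(x) y' + P_2(x) y = 0 with P_1(x) = -3 - 4/x and P_2(x) = 6/x^2.
x = 0 is a singular point because the y'-coefficient -3 - 4/x has a pole at x = 0 and the y-coefficient 6/x^2 has a pole at x = 0.
It is a regular singular point because x P_1(x) = p(x) = -3x - 4 and x^2 P_2(x) = q(x) = 6 are polynomials, hence analytic at x = 0.
p(0) = -4,  q(0) = 6.
Indicial equation: r(r-1) + p(0) r + q(0) = 0, i.e. r^2 + (p(0) - 1) r + q(0) = 0, i.e. r^2 - 5 r + 6 = 0.
Discriminant: (-5)^2 - 4(6) = 1, so r = (5 ± 1)/2.
Solving: r_1 = 3, r_2 = 2.

indicial: r^2 - 5 r + 6 = 0; roots r_1 = 3, r_2 = 2


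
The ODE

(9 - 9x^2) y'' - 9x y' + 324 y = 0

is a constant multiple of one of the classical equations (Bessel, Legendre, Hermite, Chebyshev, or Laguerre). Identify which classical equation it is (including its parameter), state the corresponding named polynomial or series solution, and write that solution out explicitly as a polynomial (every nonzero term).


All three coefficients share the factor 9; dividing through by 9 gives  (1 - x^2) y'' - x y' + 36 y = 0.
This matches the Chebyshev equation (1 - x^2) y'' - x y' + n^2 y = 0 (note the -x y' term, not -2x y') with n^2 = 36, so n = 6; the polynomial solution is T_6(x).
With y = sum_k a_k x^k, matching x^k gives (k+2)(k+1) a_{k+2} = (k^2 - n^2) a_k = (k - 6)(k + 6) a_k. The right side vanishes at k = 6, so the series with the parity of 6 terminates at degree 6.
Standard normalization: leading coefficient of T_n is 2^(n-1), so a_6 = 2^5 = 32. Work downward with a_k = (k+1)(k+2) a_{k+2} / ((k - 6)(k + 6)):
  a_4 = (5)(6)(32) / ((4 - 6)(4 + 6)) = 960/(-20) = -48
  a_2 = (3)(4)(-48) / ((2 - 6)(2 + 6)) = -576/(-32) = 18
  a_0 = (1)(2)(18) / ((0 - 6)(0 + 6)) = 36/(-36) = -1
Hence T_6(x) = 32 x^6 - 48 x^4 + 18 x^2 - 1.

T_6(x); series = 32 x^6 - 48 x^4 + 18 x^2 - 1


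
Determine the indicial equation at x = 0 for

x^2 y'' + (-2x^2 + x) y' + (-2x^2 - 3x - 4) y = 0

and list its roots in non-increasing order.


Divide by x^2 to reach normal form y'' + P_1(x) y' + P_2(x) y = 0 with P_1(x) = -2 + 1/x and P_2(x) = -2 - 3/x - 4/x^2.
x = 0 is a singular point because the y'-coefficient -2 + 1/x has a pole at x = 0 and the y-coefficient -2 - 3/x - 4/x^2 has a pole at x = 0.
It is a regular singular point because x P_1(x) = p(x) = 1 - 2x and x^2 P_2(x) = q(x) = -2x^2 - 3x - 4 are polynomials, hence analytic at x = 0.
p(0) = 1,  q(0) = -4.
Indicial equation: r(r-1) + p(0) r + q(0) = 0, i.e. r^2 + (p(0) - 1) r + q(0) = 0, i.e. r^2 - 4 = 0.
Discriminant: (0)^2 - 4(-4) = 16, so r = (0 ± 4)/2.
Solving: r_1 = 2, r_2 = -2.

indicial: r^2 - 4 = 0; roots r_1 = 2, r_2 = -2


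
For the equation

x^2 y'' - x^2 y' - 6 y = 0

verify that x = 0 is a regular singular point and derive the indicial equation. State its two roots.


Divide by x^2 to reach normal form y'' + P_1(x) y' + P_2(x) y = 0 with P_1(x) = -1 and P_2(x) = -6/x^2.
x = 0 is a singular point because the y-coefficient -6/x^2 has a pole at x = 0.
It is a regular singular point because x P_1(x) = p(x) = -x and x^2 P_2(x) = q(x) = -6 are polynomials, hence analytic at x = 0.
p(0) = 0,  q(0) = -6.
Indicial equation: r(r-1) + p(0) r + q(0) = 0, i.e. r^2 + (p(0) - 1) r + q(0) = 0, i.e. r^2 - 1 r - 6 = 0.
Discriminant: (-1)^2 - 4(-6) = 25, so r = (1 ± 5)/2.
Solving: r_1 = 3, r_2 = -2.

indicial: r^2 - 1 r - 6 = 0; roots r_1 = 3, r_2 = -2


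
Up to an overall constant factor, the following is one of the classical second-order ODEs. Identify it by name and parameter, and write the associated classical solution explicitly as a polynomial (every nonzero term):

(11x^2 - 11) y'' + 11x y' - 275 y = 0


All three coefficients share the factor -11; dividing through by -11 gives  (1 - x^2) y'' - x y' + 25 y = 0.
This matches the Chebyshev equation (1 - x^2) y'' - x y' + n^2 y = 0 (note the -x y' term, not -2x y') with n^2 = 25, so n = 5; the polynomial solution is T_5(x).
With y = sum_k a_k x^k, matching x^k gives (k+2)(k+1) a_{k+2} = (k^2 - n^2) a_k = (k - 5)(k + 5) a_k. The right side vanishes at k = 5, so the series with the parity of 5 terminates at degree 5.
Standard normalization: leading coefficient of T_n is 2^(n-1), so a_5 = 2^4 = 16. Work downward with a_k = (k+1)(k+2) a_{k+2} / ((k - 5)(k + 5)):
  a_3 = (4)(5)(16) / ((3 - 5)(3 + 5)) = 320/(-16) = -20
  a_1 = (2)(3)(-20) / ((1 - 5)(1 + 5)) = -120/(-24) = 5
Hence T_5(x) = 16 x^5 - 20 x^3 + 5 x.

T_5(x); series = 16 x^5 - 20 x^3 + 5 x


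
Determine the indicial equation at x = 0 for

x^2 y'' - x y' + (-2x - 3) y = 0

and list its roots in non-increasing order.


Divide by x^2 to reach normal form y'' + P_1(x) y' + P_2(x) y = 0 with P_1(x) = -1/x and P_2(x) = -2/x - 3/x^2.
x = 0 is a singular point because the y'-coefficient -1/x has a pole at x = 0 and the y-coefficient -2/x - 3/x^2 has a pole at x = 0.
It is a regular singular point because x P_1(x) = p(x) = -1 and x^2 P_2(x) = q(x) = -2x - 3 are polynomials, hence analytic at x = 0.
p(0) = -1,  q(0) = -3.
Indicial equation: r(r-1) + p(0) r + q(0) = 0, i.e. r^2 + (p(0) - 1) r + q(0) = 0, i.e. r^2 - 2 r - 3 = 0.
Discriminant: (-2)^2 - 4(-3) = 16, so r = (2 ± 4)/2.
Solving: r_1 = 3, r_2 = -1.

indicial: r^2 - 2 r - 3 = 0; roots r_1 = 3, r_2 = -1


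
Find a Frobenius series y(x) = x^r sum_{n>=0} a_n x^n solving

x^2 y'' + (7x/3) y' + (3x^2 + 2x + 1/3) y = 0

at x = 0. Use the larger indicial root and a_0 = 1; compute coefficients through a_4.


Write in Frobenius form y'' + (p(x)/x) y' + (q(x)/x^2) y = 0:
  p(x) = 7/3,  q(x) = 3x^2 + 2x + 1/3.
Indicial equation: r(r-1) + (7/3) r + (1/3) = 0 -> roots r_1 = -1/3, r_2 = -1.
Take r = r_1 = -1/3. Let y(x) = x^r sum_{n>=0} a_n x^n with a_0 = 1.
Substitute y = x^r sum a_n x^n and match x^{r+n}. The recurrence is
  D(n) a_n + 2 a_{n-1} + 3 a_{n-2} = 0,  where D(n) = (r+n)(r+n-1) + (7/3)(r+n) + (1/3).
  a_n = [-2 a_{n-1} - 3 a_{n-2}] / D(n).
Since the indicial polynomial factors as (r - r_1)(r - r_2), D(n) = (r_1 + n - r_1)(r_1 + n - r_2) = n(n + 2/3).
Evaluating step by step (a_0 = 1):
  n = 1: D(1) = 1(1 + 2/3) = 5/3; numerator = -2(1) = -2; a_1 = (-2)/(5/3) = -6/5
  n = 2: D(2) = 2(2 + 2/3) = 16/3; numerator = -2(-6/5) - 3(1) = -3/5; a_2 = (-3/5)/(16/3) = -9/80
  n = 3: D(3) = 3(3 + 2/3) = 11; numerator = -2(-9/80) - 3(-6/5) = 153/40; a_3 = (153/40)/(11) = 153/440
  n = 4: D(4) = 4(4 + 2/3) = 56/3; numerator = -2(153/440) - 3(-9/80) = -63/176; a_4 = (-63/176)/(56/3) = -27/1408

r = -1/3; a_0 = 1; a_1 = -6/5; a_2 = -9/80; a_3 = 153/440; a_4 = -27/1408


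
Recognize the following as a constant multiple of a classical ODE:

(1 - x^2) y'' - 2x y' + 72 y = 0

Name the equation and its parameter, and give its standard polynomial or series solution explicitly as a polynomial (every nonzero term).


The equation is already in a standard form:  (1 - x^2) y'' - 2x y' + 72 y = 0.
This matches the Legendre equation (1 - x^2) y'' - 2x y' + n(n+1) y = 0 (note the -2x y' term) with n(n+1) = 72, so n = 8; the polynomial solution is P_8(x).
With y = sum_k a_k x^k, matching x^k gives (k+2)(k+1) a_{k+2} = [k(k+1) - n(n+1)] a_k = (k - 8)(k + 9) a_k. The right side vanishes at k = 8, so the series with the parity of 8 terminates at degree 8.
Standard normalization (P_n(1) = 1): leading coefficient (2n)!/(2^n (n!)^2) = 20922789888000/(256*1625702400) = 6435/128, so a_8 = 6435/128. Work downward with a_k = (k+1)(k+2) a_{k+2} / ((k - 8)(k + 9)):
  a_6 = (7)(8)(6435/128) / ((6 - 8)(6 + 9)) = (45045/16)/(-30) = -3003/32
  a_4 = (5)(6)(-3003/32) / ((4 - 8)(4 + 9)) = (-45045/16)/(-52) = 3465/64
  a_2 = (3)(4)(3465/64) / ((2 - 8)(2 + 9)) = (10395/16)/(-66) = -315/32
  a_0 = (1)(2)(-315/32) / ((0 - 8)(0 + 9)) = (-315/16)/(-72) = 35/128
Hence P_8(x) = 6435 x^8/128 - 3003 x^6/32 + 3465 x^4/64 - 315 x^2/32 + 35/128.

P_8(x); series = 6435 x^8/128 - 3003 x^6/32 + 3465 x^4/64 - 315 x^2/32 + 35/128


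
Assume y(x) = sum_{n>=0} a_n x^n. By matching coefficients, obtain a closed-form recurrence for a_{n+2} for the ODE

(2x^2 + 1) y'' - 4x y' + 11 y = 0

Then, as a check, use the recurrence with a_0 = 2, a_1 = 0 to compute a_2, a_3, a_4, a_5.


Substitute y = sum_n a_n x^n.
(1 + 2 x^2) y'' contributes (n+2)(n+1) a_{n+2} + 2 n(n-1) a_n at x^n.
-4 x y'(x) contributes -4 n a_n at x^n.
11 y(x) contributes 11 a_n at x^n.
Matching x^n: (n+2)(n+1) a_{n+2} + (2 n(n-1) - 4 n + 11) a_n = 0.
Thus a_{n+2} = (-2 n(n-1) + 4 n - 11) / ((n+1)(n+2)) * a_n.

Check with a_0 = 2, a_1 = 0 (apply the recurrence for n = 0, 1, 2, 3): a_0 = 2, a_1 = 0, a_2 = -11, a_3 = 0, a_4 = 77/12, a_5 = 0.

a_(n+2) = (-2 n(n-1) + 4 n - 11) / ((n+1)(n+2)) * a_n; check: a_0 = 2, a_1 = 0, a_2 = -11, a_3 = 0, a_4 = 77/12, a_5 = 0


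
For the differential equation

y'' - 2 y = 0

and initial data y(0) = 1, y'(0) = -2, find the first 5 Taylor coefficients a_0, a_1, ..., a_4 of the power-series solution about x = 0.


Ansatz: y(x) = sum_{n>=0} a_n x^n, so y'(x) = sum_{n>=1} n a_n x^(n-1) and y''(x) = sum_{n>=2} n(n-1) a_n x^(n-2).
Substitute into P(x) y'' + Q(x) y' + R(x) y = 0 with P(x) = 1, Q(x) = 0, R(x) = -2, and match powers of x.
Initial conditions: a_0 = 1, a_1 = -2.
Setting the coefficient of each power of x to zero and solving order by order (substituting the coefficients already found):
  x^0: 2 a_2 - 2 a_0 = 0  ->  2 a_2 = 2 a_0 = 2  ->  a_2 = 1
  x^1: 6 a_3 - 2 a_1 = 0  ->  6 a_3 = 2 a_1 = -4  ->  a_3 = -2/3
  x^2: 12 a_4 - 2 a_2 = 0  ->  12 a_4 = 2 a_2 = 2  ->  a_4 = 1/6
Truncated series: y(x) = 1 - 2 x + x^2 - (2/3) x^3 + (1/6) x^4 + O(x^5).

a_0 = 1; a_1 = -2; a_2 = 1; a_3 = -2/3; a_4 = 1/6


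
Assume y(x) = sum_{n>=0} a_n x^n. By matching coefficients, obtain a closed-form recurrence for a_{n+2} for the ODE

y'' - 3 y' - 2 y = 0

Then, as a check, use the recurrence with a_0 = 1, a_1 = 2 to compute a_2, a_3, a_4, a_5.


Substitute y = sum_n a_n x^n.
y''(x) has coefficient (n+2)(n+1) a_{n+2} at x^n;
-3 y'(x) has coefficient -3 (n+1) a_{n+1} at x^n;
-2 y(x) has coefficient -2 a_n at x^n.
Matching x^n: (n+2)(n+1) a_{n+2} - 3 (n+1) a_{n+1} - 2 a_n = 0.
Thus a_{n+2} = [3 (n+1) a_{n+1} + 2 a_n] / ((n+1)(n+2)).

Check with a_0 = 1, a_1 = 2 (apply the recurrence for n = 0, 1, 2, 3): a_0 = 1, a_1 = 2, a_2 = 4, a_3 = 14/3, a_4 = 25/6, a_5 = 89/30.

a_(n+2) = [3 (n+1) a_(n+1) + 2 a_n] / ((n+1)(n+2)); check: a_0 = 1, a_1 = 2, a_2 = 4, a_3 = 14/3, a_4 = 25/6, a_5 = 89/30


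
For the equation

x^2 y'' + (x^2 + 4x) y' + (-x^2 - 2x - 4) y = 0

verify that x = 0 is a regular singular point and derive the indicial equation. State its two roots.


Divide by x^2 to reach normal form y'' + P_1(x) y' + P_2(x) y = 0 with P_1(x) = 1 + 4/x and P_2(x) = -1 - 2/x - 4/x^2.
x = 0 is a singular point because the y'-coefficient 1 + 4/x has a pole at x = 0 and the y-coefficient -1 - 2/x - 4/x^2 has a pole at x = 0.
It is a regular singular point because x P_1(x) = p(x) = x + 4 and x^2 P_2(x) = q(x) = -x^2 - 2x - 4 are polynomials, hence analytic at x = 0.
p(0) = 4,  q(0) = -4.
Indicial equation: r(r-1) + p(0) r + q(0) = 0, i.e. r^2 + (p(0) - 1) r + q(0) = 0, i.e. r^2 + 3 r - 4 = 0.
Discriminant: (3)^2 - 4(-4) = 25, so r = (-3 ± 5)/2.
Solving: r_1 = 1, r_2 = -4.

indicial: r^2 + 3 r - 4 = 0; roots r_1 = 1, r_2 = -4


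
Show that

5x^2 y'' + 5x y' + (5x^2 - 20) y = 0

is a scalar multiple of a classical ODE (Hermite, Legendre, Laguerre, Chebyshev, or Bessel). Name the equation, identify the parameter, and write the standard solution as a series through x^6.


All three coefficients share the factor 5; dividing through by 5 gives  x^2 y'' + x y' + (x^2 - 4) y = 0.
This matches the Bessel equation x^2 y'' + x y' + (x^2 - nu^2) y = 0 with nu^2 = 4, so nu = 2; the solution bounded at x = 0 is J_2(x).
Frobenius at x = 0: indicial roots ±nu; for r = nu the recurrence k(k + 2nu) c_k = -c_{k-2} gives the standard series J_nu(x) = sum_{k>=0} (-1)^k / (k! (k+nu)!) (x/2)^(2k+nu). Evaluate the first 3 terms:
  k = 0: (-1)^0 / (0! * 2! * 2^2) x^2 = 1/(1*2*4) x^2 = (1/8) x^2
  k = 1: (-1)^1 / (1! * 3! * 2^4) x^4 = -1/(1*6*16) x^4 = (-1/96) x^4
  k = 2: (-1)^2 / (2! * 4! * 2^6) x^6 = 1/(2*24*64) x^6 = (1/3072) x^6
Hence J_2(x) = x^6/3072 - x^4/96 + x^2/8 + ....

J_2(x); series = x^6/3072 - x^4/96 + x^2/8


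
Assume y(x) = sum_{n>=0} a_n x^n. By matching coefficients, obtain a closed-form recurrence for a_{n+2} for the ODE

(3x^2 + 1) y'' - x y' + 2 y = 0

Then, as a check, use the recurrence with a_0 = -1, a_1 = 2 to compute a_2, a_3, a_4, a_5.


Substitute y = sum_n a_n x^n.
(1 + 3 x^2) y'' contributes (n+2)(n+1) a_{n+2} + 3 n(n-1) a_n at x^n.
-x y'(x) contributes -n a_n at x^n.
2 y(x) contributes 2 a_n at x^n.
Matching x^n: (n+2)(n+1) a_{n+2} + (3 n(n-1) - n + 2) a_n = 0.
Thus a_{n+2} = (-3 n(n-1) + n - 2) / ((n+1)(n+2)) * a_n.

Check with a_0 = -1, a_1 = 2 (apply the recurrence for n = 0, 1, 2, 3): a_0 = -1, a_1 = 2, a_2 = 1, a_3 = -1/3, a_4 = -1/2, a_5 = 17/60.

a_(n+2) = (-3 n(n-1) + n - 2) / ((n+1)(n+2)) * a_n; check: a_0 = -1, a_1 = 2, a_2 = 1, a_3 = -1/3, a_4 = -1/2, a_5 = 17/60


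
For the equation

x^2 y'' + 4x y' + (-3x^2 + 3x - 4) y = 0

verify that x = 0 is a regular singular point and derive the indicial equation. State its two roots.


Divide by x^2 to reach normal form y'' + P_1(x) y' + P_2(x) y = 0 with P_1(x) = 4/x and P_2(x) = -3 + 3/x - 4/x^2.
x = 0 is a singular point because the y'-coefficient 4/x has a pole at x = 0 and the y-coefficient -3 + 3/x - 4/x^2 has a pole at x = 0.
It is a regular singular point because x P_1(x) = p(x) = 4 and x^2 P_2(x) = q(x) = -3x^2 + 3x - 4 are polynomials, hence analytic at x = 0.
p(0) = 4,  q(0) = -4.
Indicial equation: r(r-1) + p(0) r + q(0) = 0, i.e. r^2 + (p(0) - 1) r + q(0) = 0, i.e. r^2 + 3 r - 4 = 0.
Discriminant: (3)^2 - 4(-4) = 25, so r = (-3 ± 5)/2.
Solving: r_1 = 1, r_2 = -4.

indicial: r^2 + 3 r - 4 = 0; roots r_1 = 1, r_2 = -4


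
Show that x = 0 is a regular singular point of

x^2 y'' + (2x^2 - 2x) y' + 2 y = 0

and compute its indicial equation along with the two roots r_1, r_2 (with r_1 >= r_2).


Divide by x^2 to reach normal form y'' + P_1(x) y' + P_2(x) y = 0 with P_1(x) = 2 - 2/x and P_2(x) = 2/x^2.
x = 0 is a singular point because the y'-coefficient 2 - 2/x has a pole at x = 0 and the y-coefficient 2/x^2 has a pole at x = 0.
It is a regular singular point because x P_1(x) = p(x) = 2x - 2 and x^2 P_2(x) = q(x) = 2 are polynomials, hence analytic at x = 0.
p(0) = -2,  q(0) = 2.
Indicial equation: r(r-1) + p(0) r + q(0) = 0, i.e. r^2 + (p(0) - 1) r + q(0) = 0, i.e. r^2 - 3 r + 2 = 0.
Discriminant: (-3)^2 - 4(2) = 1, so r = (3 ± 1)/2.
Solving: r_1 = 2, r_2 = 1.

indicial: r^2 - 3 r + 2 = 0; roots r_1 = 2, r_2 = 1


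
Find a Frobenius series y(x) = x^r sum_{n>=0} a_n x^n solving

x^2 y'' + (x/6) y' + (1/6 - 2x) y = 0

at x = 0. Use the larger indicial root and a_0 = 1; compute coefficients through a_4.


Write in Frobenius form y'' + (p(x)/x) y' + (q(x)/x^2) y = 0:
  p(x) = 1/6,  q(x) = 1/6 - 2x.
Indicial equation: r(r-1) + (1/6) r + (1/6) = 0 -> roots r_1 = 1/2, r_2 = 1/3.
Take r = r_1 = 1/2. Let y(x) = x^r sum_{n>=0} a_n x^n with a_0 = 1.
Substitute y = x^r sum a_n x^n and match x^{r+n}. The recurrence is
  D(n) a_n - 2 a_{n-1} = 0,  where D(n) = (r+n)(r+n-1) + (1/6)(r+n) + (1/6).
  a_n = 2 / D(n) * a_{n-1}.
Since the indicial polynomial factors as (r - r_1)(r - r_2), D(n) = (r_1 + n - r_1)(r_1 + n - r_2) = n(n + 1/6).
Evaluating step by step (a_0 = 1):
  n = 1: D(1) = 1(1 + 1/6) = 7/6; numerator = 2(1) = 2; a_1 = (2)/(7/6) = 12/7
  n = 2: D(2) = 2(2 + 1/6) = 13/3; numerator = 2(12/7) = 24/7; a_2 = (24/7)/(13/3) = 72/91
  n = 3: D(3) = 3(3 + 1/6) = 19/2; numerator = 2(72/91) = 144/91; a_3 = (144/91)/(19/2) = 288/1729
  n = 4: D(4) = 4(4 + 1/6) = 50/3; numerator = 2(288/1729) = 576/1729; a_4 = (576/1729)/(50/3) = 864/43225

r = 1/2; a_0 = 1; a_1 = 12/7; a_2 = 72/91; a_3 = 288/1729; a_4 = 864/43225


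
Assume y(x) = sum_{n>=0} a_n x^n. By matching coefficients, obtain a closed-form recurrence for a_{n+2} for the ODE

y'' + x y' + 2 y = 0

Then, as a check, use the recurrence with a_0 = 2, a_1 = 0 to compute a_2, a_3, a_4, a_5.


Substitute y = sum_n a_n x^n.
y''(x) has coefficient (n+2)(n+1) a_{n+2} at x^n;
x y'(x) has coefficient n a_n at x^n (shift);
2 y(x) has coefficient 2 a_n at x^n.
Matching x^n: (n+2)(n+1) a_{n+2} + (n + 2) a_n = 0.
Thus a_{n+2} = (-n - 2) / ((n+1)(n+2)) * a_n.

Check with a_0 = 2, a_1 = 0 (apply the recurrence for n = 0, 1, 2, 3): a_0 = 2, a_1 = 0, a_2 = -2, a_3 = 0, a_4 = 2/3, a_5 = 0.

a_(n+2) = (-n - 2) / ((n+1)(n+2)) * a_n; check: a_0 = 2, a_1 = 0, a_2 = -2, a_3 = 0, a_4 = 2/3, a_5 = 0


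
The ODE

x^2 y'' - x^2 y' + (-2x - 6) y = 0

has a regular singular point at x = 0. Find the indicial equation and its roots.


Divide by x^2 to reach normal form y'' + P_1(x) y' + P_2(x) y = 0 with P_1(x) = -1 and P_2(x) = -2/x - 6/x^2.
x = 0 is a singular point because the y-coefficient -2/x - 6/x^2 has a pole at x = 0.
It is a regular singular point because x P_1(x) = p(x) = -x and x^2 P_2(x) = q(x) = -2x - 6 are polynomials, hence analytic at x = 0.
p(0) = 0,  q(0) = -6.
Indicial equation: r(r-1) + p(0) r + q(0) = 0, i.e. r^2 + (p(0) - 1) r + q(0) = 0, i.e. r^2 - 1 r - 6 = 0.
Discriminant: (-1)^2 - 4(-6) = 25, so r = (1 ± 5)/2.
Solving: r_1 = 3, r_2 = -2.

indicial: r^2 - 1 r - 6 = 0; roots r_1 = 3, r_2 = -2


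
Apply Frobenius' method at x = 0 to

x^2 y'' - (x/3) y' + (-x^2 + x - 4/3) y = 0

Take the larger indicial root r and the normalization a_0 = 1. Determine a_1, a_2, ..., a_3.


Write in Frobenius form y'' + (p(x)/x) y' + (q(x)/x^2) y = 0:
  p(x) = -1/3,  q(x) = -x^2 + x - 4/3.
Indicial equation: r(r-1) + (-1/3) r + (-4/3) = 0 -> roots r_1 = 2, r_2 = -2/3.
Take r = r_1 = 2. Let y(x) = x^r sum_{n>=0} a_n x^n with a_0 = 1.
Substitute y = x^r sum a_n x^n and match x^{r+n}. The recurrence is
  D(n) a_n + 1 a_{n-1} - 1 a_{n-2} = 0,  where D(n) = (r+n)(r+n-1) + (-1/3)(r+n) + (-4/3).
  a_n = [-1 a_{n-1} + 1 a_{n-2}] / D(n).
Since the indicial polynomial factors as (r - r_1)(r - r_2), D(n) = (r_1 + n - r_1)(r_1 + n - r_2) = n(n + 8/3).
Evaluating step by step (a_0 = 1):
  n = 1: D(1) = 1(1 + 8/3) = 11/3; numerator = -1(1) = -1; a_1 = (-1)/(11/3) = -3/11
  n = 2: D(2) = 2(2 + 8/3) = 28/3; numerator = -1(-3/11) + 1(1) = 14/11; a_2 = (14/11)/(28/3) = 3/22
  n = 3: D(3) = 3(3 + 8/3) = 17; numerator = -1(3/22) + 1(-3/11) = -9/22; a_3 = (-9/22)/(17) = -9/374

r = 2; a_0 = 1; a_1 = -3/11; a_2 = 3/22; a_3 = -9/374


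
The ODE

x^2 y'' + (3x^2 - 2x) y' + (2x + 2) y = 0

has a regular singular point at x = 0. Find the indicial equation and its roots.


Divide by x^2 to reach normal form y'' + P_1(x) y' + P_2(x) y = 0 with P_1(x) = 3 - 2/x and P_2(x) = 2/x + 2/x^2.
x = 0 is a singular point because the y'-coefficient 3 - 2/x has a pole at x = 0 and the y-coefficient 2/x + 2/x^2 has a pole at x = 0.
It is a regular singular point because x P_1(x) = p(x) = 3x - 2 and x^2 P_2(x) = q(x) = 2x + 2 are polynomials, hence analytic at x = 0.
p(0) = -2,  q(0) = 2.
Indicial equation: r(r-1) + p(0) r + q(0) = 0, i.e. r^2 + (p(0) - 1) r + q(0) = 0, i.e. r^2 - 3 r + 2 = 0.
Discriminant: (-3)^2 - 4(2) = 1, so r = (3 ± 1)/2.
Solving: r_1 = 2, r_2 = 1.

indicial: r^2 - 3 r + 2 = 0; roots r_1 = 2, r_2 = 1
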